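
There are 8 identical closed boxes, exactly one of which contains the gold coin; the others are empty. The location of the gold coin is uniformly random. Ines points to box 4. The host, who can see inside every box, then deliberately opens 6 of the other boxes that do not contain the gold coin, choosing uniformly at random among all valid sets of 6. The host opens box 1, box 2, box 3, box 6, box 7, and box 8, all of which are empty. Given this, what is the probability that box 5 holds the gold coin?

7/8

Consider each possible location of the gold coin in turn.
If it is in any of boxes 1, 2, 3, 6, 7, and 8 (prior 1/8 each): that box was opened and seen not to hold the prize — ruled out; weight (1/8)·0 = 0 each.
If it is in box 4 (prior 1/8): the host has 7 equally likely choices, so probability 1/7; weight (1/8)·(1/7) = 1/56.
If it is in box 5 (prior 1/8): the host has no choice, probability 1; weight (1/8)·1 = 1/8.
The weights sum to 1/7.
So P(the gold coin in box 5 | the host opened box 1, box 2, box 3, box 6, box 7, and box 8) = (1/8) / (1/7) = 7/8.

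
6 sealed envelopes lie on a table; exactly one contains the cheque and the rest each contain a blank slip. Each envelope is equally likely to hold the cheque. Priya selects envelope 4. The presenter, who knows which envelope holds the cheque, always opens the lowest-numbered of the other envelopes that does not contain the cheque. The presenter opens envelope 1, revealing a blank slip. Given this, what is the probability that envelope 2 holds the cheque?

Condition on the true location of the cheque.
If it is in envelope 1 (prior 1/6): the presenter opened envelope 1, so this case is ruled out; weight (1/6)·0 = 0.
If it is in any of envelopes 2, 3, 4, 5, and 6 (prior 1/6 each): envelope 1 is the lowest-numbered option available, probability 1; weight (1/6)·1 = 1/6 each.
The weights sum to 5/6.
So P(the cheque in envelope 2 | the presenter opened envelope 1) = (1/6) / (5/6) = 1/5.

1/5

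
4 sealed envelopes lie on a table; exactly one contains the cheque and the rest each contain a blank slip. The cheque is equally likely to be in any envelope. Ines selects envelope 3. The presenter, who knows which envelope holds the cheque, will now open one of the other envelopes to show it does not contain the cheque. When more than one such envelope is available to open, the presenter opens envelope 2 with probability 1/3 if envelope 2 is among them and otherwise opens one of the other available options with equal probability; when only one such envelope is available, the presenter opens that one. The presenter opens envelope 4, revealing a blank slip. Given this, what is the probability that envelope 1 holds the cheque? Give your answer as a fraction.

Apply Bayes' rule, conditioning on where the cheque actually is.
If it is in envelope 1 (prior 1/4): envelope 2 is available but not opened, probability 2/3; weight (1/4)·(2/3) = 1/6.
If it is in envelope 2 (prior 1/4): envelope 2 holds the prize so is unavailable; the presenter chooses uniformly among the 2 others, probability 1/2; weight (1/4)·(1/2) = 1/8.
If it is in envelope 3 (prior 1/4): envelope 2 is available but not opened; envelope 4 gets probability (1 − 1/3)/2 = 1/3; weight (1/4)·(1/3) = 1/12.
If it is in envelope 4 (prior 1/4): the presenter opened envelope 4, so this case is ruled out; weight (1/4)·0 = 0.
The weights sum to 3/8.
So P(the cheque in envelope 1 | the presenter opened envelope 4) = (1/6) / (3/8) = 4/9.

4/9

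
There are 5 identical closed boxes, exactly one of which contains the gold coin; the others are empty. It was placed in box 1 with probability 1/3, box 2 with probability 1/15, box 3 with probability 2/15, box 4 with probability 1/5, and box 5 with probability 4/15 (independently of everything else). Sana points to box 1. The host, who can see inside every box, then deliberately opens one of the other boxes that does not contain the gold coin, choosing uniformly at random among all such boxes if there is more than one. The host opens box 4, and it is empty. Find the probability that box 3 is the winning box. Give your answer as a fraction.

8/43

Condition on the true location of the gold coin.
If it is in box 1 (prior 1/3): the host has 4 equally likely choices, so probability 1/4; weight (1/3)·(1/4) = 1/12.
If it is in box 2 (prior 1/15): the host has 3 equally likely choices, so probability 1/3; weight (1/15)·(1/3) = 1/45.
If it is in box 3 (prior 2/15): the host has 3 equally likely choices, so probability 1/3; weight (2/15)·(1/3) = 2/45.
If it is in box 4 (prior 1/5): the host opened box 4, so this case is ruled out; weight (1/5)·0 = 0.
If it is in box 5 (prior 4/15): the host has 3 equally likely choices, so probability 1/3; weight (4/15)·(1/3) = 4/45.
The weights sum to 43/180.
So P(the gold coin in box 3 | the host opened box 4) = (2/45) / (43/180) = 8/43.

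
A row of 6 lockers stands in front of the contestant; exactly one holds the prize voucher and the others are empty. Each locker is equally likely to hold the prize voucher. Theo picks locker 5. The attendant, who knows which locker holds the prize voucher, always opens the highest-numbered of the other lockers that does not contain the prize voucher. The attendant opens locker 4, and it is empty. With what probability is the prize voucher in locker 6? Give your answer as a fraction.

Apply Bayes' rule, conditioning on where the prize voucher actually is.
If it is in any of lockers 1, 2, 3, and 5 (prior 1/6 each): the attendant would have opened locker 6 instead, probability 0; weight (1/6)·0 = 0 each.
If it is in locker 4 (prior 1/6): the attendant opened locker 4, so this case is ruled out; weight (1/6)·0 = 0.
If it is in locker 6 (prior 1/6): locker 4 is the highest-numbered option available, probability 1; weight (1/6)·1 = 1/6.
The weights sum to 1/6.
So P(the prize voucher in locker 6 | the attendant opened locker 4) = (1/6) / (1/6) = 1.

1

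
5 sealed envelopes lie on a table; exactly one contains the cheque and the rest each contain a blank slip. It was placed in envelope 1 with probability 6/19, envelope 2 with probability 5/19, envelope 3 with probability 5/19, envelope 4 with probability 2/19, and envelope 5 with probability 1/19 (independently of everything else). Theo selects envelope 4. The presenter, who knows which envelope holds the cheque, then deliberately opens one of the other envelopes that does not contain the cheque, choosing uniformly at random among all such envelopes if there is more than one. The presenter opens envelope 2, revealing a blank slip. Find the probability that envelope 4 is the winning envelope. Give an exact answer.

1/9

Consider each possible location of the cheque in turn.
If it is in envelope 1 (prior 6/19): the presenter has 3 equally likely choices, so probability 1/3; weight (6/19)·(1/3) = 2/19.
If it is in envelope 2 (prior 5/19): the presenter opened envelope 2, so this case is ruled out; weight (5/19)·0 = 0.
If it is in envelope 3 (prior 5/19): the presenter has 3 equally likely choices, so probability 1/3; weight (5/19)·(1/3) = 5/57.
If it is in envelope 4 (prior 2/19): the presenter has 4 equally likely choices, so probability 1/4; weight (2/19)·(1/4) = 1/38.
If it is in envelope 5 (prior 1/19): the presenter has 3 equally likely choices, so probability 1/3; weight (1/19)·(1/3) = 1/57.
The weights sum to 9/38.
So P(the cheque in envelope 4 | the presenter opened envelope 2) = (1/38) / (9/38) = 1/9.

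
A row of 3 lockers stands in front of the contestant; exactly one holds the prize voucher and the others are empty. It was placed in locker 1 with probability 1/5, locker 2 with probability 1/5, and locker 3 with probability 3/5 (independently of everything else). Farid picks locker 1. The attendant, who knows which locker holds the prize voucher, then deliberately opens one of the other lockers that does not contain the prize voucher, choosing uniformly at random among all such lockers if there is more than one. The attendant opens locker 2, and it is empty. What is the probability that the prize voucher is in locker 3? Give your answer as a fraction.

6/7

Apply Bayes' rule, conditioning on where the prize voucher actually is.
If it is in locker 1 (prior 1/5): the attendant has 2 equally likely choices, so probability 1/2; weight (1/5)·(1/2) = 1/10.
If it is in locker 2 (prior 1/5): the attendant opened locker 2, so this case is ruled out; weight (1/5)·0 = 0.
If it is in locker 3 (prior 3/5): the attendant has no choice, probability 1; weight (3/5)·1 = 3/5.
The weights sum to 7/10.
So P(the prize voucher in locker 3 | the attendant opened locker 2) = (3/5) / (7/10) = 6/7.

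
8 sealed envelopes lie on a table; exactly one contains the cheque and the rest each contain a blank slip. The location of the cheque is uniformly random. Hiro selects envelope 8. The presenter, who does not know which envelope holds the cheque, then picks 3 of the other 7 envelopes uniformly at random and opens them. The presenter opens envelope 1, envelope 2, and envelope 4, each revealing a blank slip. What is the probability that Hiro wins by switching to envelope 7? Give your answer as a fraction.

Apply Bayes' rule, conditioning on where the cheque actually is.
If it is in any of envelopes 1, 2, and 4 (prior 1/8 each): that envelope was opened and seen not to hold the prize — ruled out; weight (1/8)·0 = 0 each.
If it is in any of envelopes 3, 5, 6, 7, and 8 (prior 1/8 each): the presenter picks exactly this set with probability 1/35 regardless, and none is the prize; weight (1/8)·(1/35) = 1/280 each.
The weights sum to 1/56.
So P(the cheque in envelope 7 | the presenter opened envelope 1, envelope 2, and envelope 4) = (1/280) / (1/56) = 1/5.

1/5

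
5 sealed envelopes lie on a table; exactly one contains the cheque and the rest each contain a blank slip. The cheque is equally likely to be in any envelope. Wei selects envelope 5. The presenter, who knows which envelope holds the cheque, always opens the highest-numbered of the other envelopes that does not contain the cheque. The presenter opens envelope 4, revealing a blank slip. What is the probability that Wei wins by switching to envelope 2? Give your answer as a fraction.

Apply Bayes' rule, conditioning on where the cheque actually is.
If it is in any of envelopes 1, 2, 3, and 5 (prior 1/5 each): envelope 4 is the highest-numbered option available, probability 1; weight (1/5)·1 = 1/5 each.
If it is in envelope 4 (prior 1/5): the presenter opened envelope 4, so this case is ruled out; weight (1/5)·0 = 0.
The weights sum to 4/5.
So P(the cheque in envelope 2 | the presenter opened envelope 4) = (1/5) / (4/5) = 1/4.

1/4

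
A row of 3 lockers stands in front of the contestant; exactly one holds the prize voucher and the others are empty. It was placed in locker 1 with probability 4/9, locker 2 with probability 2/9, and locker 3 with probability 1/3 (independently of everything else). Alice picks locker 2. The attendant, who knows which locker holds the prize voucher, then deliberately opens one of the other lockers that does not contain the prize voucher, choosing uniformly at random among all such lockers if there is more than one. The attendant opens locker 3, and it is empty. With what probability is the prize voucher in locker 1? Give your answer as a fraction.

4/5

Condition on the true location of the prize voucher.
If it is in locker 1 (prior 4/9): the attendant has no choice, probability 1; weight (4/9)·1 = 4/9.
If it is in locker 2 (prior 2/9): the attendant has 2 equally likely choices, so probability 1/2; weight (2/9)·(1/2) = 1/9.
If it is in locker 3 (prior 1/3): the attendant opened locker 3, so this case is ruled out; weight (1/3)·0 = 0.
The weights sum to 5/9.
So P(the prize voucher in locker 1 | the attendant opened locker 3) = (4/9) / (5/9) = 4/5.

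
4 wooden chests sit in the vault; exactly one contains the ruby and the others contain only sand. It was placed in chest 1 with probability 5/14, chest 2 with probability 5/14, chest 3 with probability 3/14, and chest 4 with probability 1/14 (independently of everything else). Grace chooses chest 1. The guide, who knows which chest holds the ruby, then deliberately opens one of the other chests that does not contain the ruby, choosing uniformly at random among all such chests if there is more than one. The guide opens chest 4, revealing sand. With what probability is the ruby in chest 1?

5/17

Apply Bayes' rule, conditioning on where the ruby actually is.
If it is in chest 1 (prior 5/14): the guide has 3 equally likely choices, so probability 1/3; weight (5/14)·(1/3) = 5/42.
If it is in chest 2 (prior 5/14): the guide has 2 equally likely choices, so probability 1/2; weight (5/14)·(1/2) = 5/28.
If it is in chest 3 (prior 3/14): the guide has 2 equally likely choices, so probability 1/2; weight (3/14)·(1/2) = 3/28.
If it is in chest 4 (prior 1/14): the guide opened chest 4, so this case is ruled out; weight (1/14)·0 = 0.
The weights sum to 17/42.
So P(the ruby in chest 1 | the guide opened chest 4) = (5/42) / (17/42) = 5/17.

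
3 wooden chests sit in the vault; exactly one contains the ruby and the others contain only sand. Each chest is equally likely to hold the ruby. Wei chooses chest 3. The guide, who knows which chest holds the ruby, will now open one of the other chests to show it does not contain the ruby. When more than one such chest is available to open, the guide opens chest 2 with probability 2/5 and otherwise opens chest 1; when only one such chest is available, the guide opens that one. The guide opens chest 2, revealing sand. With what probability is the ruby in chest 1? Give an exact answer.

5/7

Condition on the true location of the ruby.
If it is in chest 1 (prior 1/3): only chest 2 is available, probability 1; weight (1/3)·1 = 1/3.
If it is in chest 2 (prior 1/3): the guide opened chest 2, so this case is ruled out; weight (1/3)·0 = 0.
If it is in chest 3 (prior 1/3): chest 2 is available, opened with probability 2/5; weight (1/3)·(2/5) = 2/15.
The weights sum to 7/15.
So P(the ruby in chest 1 | the guide opened chest 2) = (1/3) / (7/15) = 5/7.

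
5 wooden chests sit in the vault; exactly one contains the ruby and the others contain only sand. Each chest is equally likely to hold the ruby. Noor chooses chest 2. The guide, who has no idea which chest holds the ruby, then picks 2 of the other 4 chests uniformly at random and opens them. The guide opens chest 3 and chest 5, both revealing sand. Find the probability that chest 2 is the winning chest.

Because the guide chose which chests to open without knowing where the ruby is, the choice is independent of the prize location. Learning that none of the 2 opened chests holds the ruby simply rules out those 2 locations and leaves the remaining 3 chests still equally likely by symmetry.
So P(the ruby in chest 2) = 1/3.

1/3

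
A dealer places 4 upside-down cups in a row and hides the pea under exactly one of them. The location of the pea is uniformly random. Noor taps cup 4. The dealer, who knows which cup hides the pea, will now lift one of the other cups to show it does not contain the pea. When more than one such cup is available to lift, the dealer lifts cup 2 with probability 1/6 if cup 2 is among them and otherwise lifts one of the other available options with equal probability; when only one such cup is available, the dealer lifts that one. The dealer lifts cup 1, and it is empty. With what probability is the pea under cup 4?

Consider each possible location of the pea in turn.
If it is under cup 1 (prior 1/4): the dealer opened cup 1, so this case is ruled out; weight (1/4)·0 = 0.
If it is under cup 2 (prior 1/4): cup 2 holds the prize so is unavailable; the dealer chooses uniformly among the 2 others, probability 1/2; weight (1/4)·(1/2) = 1/8.
If it is under cup 3 (prior 1/4): cup 2 is available but not opened, probability 5/6; weight (1/4)·(5/6) = 5/24.
If it is under cup 4 (prior 1/4): cup 2 is available but not opened; cup 1 gets probability (1 − 1/6)/2 = 5/12; weight (1/4)·(5/12) = 5/48.
The weights sum to 7/16.
So P(the pea under cup 4 | the dealer opened cup 1) = (5/48) / (7/16) = 5/21.

5/21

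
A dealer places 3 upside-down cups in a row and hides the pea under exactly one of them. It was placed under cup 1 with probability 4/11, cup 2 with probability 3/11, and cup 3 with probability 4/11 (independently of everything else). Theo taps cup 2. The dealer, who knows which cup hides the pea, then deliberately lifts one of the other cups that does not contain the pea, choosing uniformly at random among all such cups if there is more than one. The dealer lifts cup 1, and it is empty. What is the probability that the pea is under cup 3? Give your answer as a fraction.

8/11

Consider each possible location of the pea in turn.
If it is under cup 1 (prior 4/11): the dealer opened cup 1, so this case is ruled out; weight (4/11)·0 = 0.
If it is under cup 2 (prior 3/11): the dealer has 2 equally likely choices, so probability 1/2; weight (3/11)·(1/2) = 3/22.
If it is under cup 3 (prior 4/11): the dealer has no choice, probability 1; weight (4/11)·1 = 4/11.
The weights sum to 1/2.
So P(the pea under cup 3 | the dealer opened cup 1) = (4/11) / (1/2) = 8/11.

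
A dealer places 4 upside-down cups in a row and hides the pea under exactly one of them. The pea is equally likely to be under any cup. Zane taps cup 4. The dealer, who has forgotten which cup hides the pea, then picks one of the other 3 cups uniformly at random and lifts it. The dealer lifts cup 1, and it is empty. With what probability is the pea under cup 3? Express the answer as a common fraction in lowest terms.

Because the dealer chose which cup to lift without knowing where the pea is, the choice is independent of the prize location. Learning that cup 1 does not hold the pea simply rules out that one location and leaves the remaining 3 cups still equally likely by symmetry.
So P(the pea under cup 3) = 1/3.

1/3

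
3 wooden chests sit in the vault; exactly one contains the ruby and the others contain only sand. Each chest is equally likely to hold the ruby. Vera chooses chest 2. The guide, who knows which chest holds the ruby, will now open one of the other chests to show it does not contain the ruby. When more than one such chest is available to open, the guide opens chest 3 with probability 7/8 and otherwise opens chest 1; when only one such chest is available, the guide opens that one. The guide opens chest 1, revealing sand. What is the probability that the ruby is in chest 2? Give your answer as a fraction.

Consider each possible location of the ruby in turn.
If it is in chest 1 (prior 1/3): the guide opened chest 1, so this case is ruled out; weight (1/3)·0 = 0.
If it is in chest 2 (prior 1/3): chest 3 is available but not opened, probability 1/8; weight (1/3)·(1/8) = 1/24.
If it is in chest 3 (prior 1/3): only chest 1 is available, probability 1; weight (1/3)·1 = 1/3.
The weights sum to 3/8.
So P(the ruby in chest 2 | the guide opened chest 1) = (1/24) / (3/8) = 1/9.

1/9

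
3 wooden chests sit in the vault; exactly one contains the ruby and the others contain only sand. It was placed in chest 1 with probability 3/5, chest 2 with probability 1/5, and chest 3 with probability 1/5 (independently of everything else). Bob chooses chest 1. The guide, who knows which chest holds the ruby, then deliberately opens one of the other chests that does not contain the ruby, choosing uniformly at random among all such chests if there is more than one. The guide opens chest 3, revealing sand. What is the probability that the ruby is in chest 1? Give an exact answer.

3/5

Consider each possible location of the ruby in turn.
If it is in chest 1 (prior 3/5): the guide has 2 equally likely choices, so probability 1/2; weight (3/5)·(1/2) = 3/10.
If it is in chest 2 (prior 1/5): the guide has no choice, probability 1; weight (1/5)·1 = 1/5.
If it is in chest 3 (prior 1/5): the guide opened chest 3, so this case is ruled out; weight (1/5)·0 = 0.
The weights sum to 1/2.
So P(the ruby in chest 1 | the guide opened chest 3) = (3/10) / (1/2) = 3/5.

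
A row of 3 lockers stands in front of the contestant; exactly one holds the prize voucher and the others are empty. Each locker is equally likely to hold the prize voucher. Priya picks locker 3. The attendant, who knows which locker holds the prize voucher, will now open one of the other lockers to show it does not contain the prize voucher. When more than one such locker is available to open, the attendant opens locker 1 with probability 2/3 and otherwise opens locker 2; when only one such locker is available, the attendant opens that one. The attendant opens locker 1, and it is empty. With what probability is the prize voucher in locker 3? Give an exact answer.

2/5

Apply Bayes' rule, conditioning on where the prize voucher actually is.
If it is in locker 1 (prior 1/3): the attendant opened locker 1, so this case is ruled out; weight (1/3)·0 = 0.
If it is in locker 2 (prior 1/3): only locker 1 is available, probability 1; weight (1/3)·1 = 1/3.
If it is in locker 3 (prior 1/3): locker 1 is available, opened with probability 2/3; weight (1/3)·(2/3) = 2/9.
The weights sum to 5/9.
So P(the prize voucher in locker 3 | the attendant opened locker 1) = (2/9) / (5/9) = 2/5.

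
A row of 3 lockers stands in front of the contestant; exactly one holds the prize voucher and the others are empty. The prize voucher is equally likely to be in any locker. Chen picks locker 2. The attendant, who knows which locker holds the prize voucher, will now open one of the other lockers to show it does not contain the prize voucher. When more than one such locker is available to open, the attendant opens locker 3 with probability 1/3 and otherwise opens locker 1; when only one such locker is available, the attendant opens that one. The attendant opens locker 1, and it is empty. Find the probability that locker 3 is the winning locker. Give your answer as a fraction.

3/5

Apply Bayes' rule, conditioning on where the prize voucher actually is.
If it is in locker 1 (prior 1/3): the attendant opened locker 1, so this case is ruled out; weight (1/3)·0 = 0.
If it is in locker 2 (prior 1/3): locker 3 is available but not opened, probability 2/3; weight (1/3)·(2/3) = 2/9.
If it is in locker 3 (prior 1/3): only locker 1 is available, probability 1; weight (1/3)·1 = 1/3.
The weights sum to 5/9.
So P(the prize voucher in locker 3 | the attendant opened locker 1) = (1/3) / (5/9) = 3/5.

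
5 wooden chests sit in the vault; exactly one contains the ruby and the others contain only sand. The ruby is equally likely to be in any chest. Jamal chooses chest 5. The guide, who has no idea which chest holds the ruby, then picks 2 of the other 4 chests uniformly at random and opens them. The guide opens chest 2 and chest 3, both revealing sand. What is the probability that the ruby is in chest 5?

Condition on the true location of the ruby.
If it is in any of chests 1, 4, and 5 (prior 1/5 each): the guide picks exactly this set with probability 1/6 regardless, and none is the prize; weight (1/5)·(1/6) = 1/30 each.
If it is in either of chests 2 and 3 (prior 1/5 each): that chest was opened and seen not to hold the prize — ruled out; weight (1/5)·0 = 0 each.
The weights sum to 1/10.
So P(the ruby in chest 5 | the guide opened chest 2 and chest 3) = (1/30) / (1/10) = 1/3.

1/3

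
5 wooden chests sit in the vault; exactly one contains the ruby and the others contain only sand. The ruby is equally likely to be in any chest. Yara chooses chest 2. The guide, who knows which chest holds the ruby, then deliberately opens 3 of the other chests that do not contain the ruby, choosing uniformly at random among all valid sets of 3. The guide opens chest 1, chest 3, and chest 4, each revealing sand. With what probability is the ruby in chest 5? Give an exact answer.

4/5

Apply Bayes' rule, conditioning on where the ruby actually is.
If it is in any of chests 1, 3, and 4 (prior 1/5 each): that chest was opened and seen not to hold the prize — ruled out; weight (1/5)·0 = 0 each.
If it is in chest 2 (prior 1/5): the guide has 4 equally likely choices, so probability 1/4; weight (1/5)·(1/4) = 1/20.
If it is in chest 5 (prior 1/5): the guide has no choice, probability 1; weight (1/5)·1 = 1/5.
The weights sum to 1/4.
So P(the ruby in chest 5 | the guide opened chest 1, chest 3, and chest 4) = (1/5) / (1/4) = 4/5.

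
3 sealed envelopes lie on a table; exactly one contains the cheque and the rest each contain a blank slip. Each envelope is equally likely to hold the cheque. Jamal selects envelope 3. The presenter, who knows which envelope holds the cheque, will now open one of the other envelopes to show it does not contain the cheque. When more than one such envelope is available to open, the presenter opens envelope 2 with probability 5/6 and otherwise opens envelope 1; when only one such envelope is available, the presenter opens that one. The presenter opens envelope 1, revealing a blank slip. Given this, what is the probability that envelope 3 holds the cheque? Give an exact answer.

Consider each possible location of the cheque in turn.
If it is in envelope 1 (prior 1/3): the presenter opened envelope 1, so this case is ruled out; weight (1/3)·0 = 0.
If it is in envelope 2 (prior 1/3): only envelope 1 is available, probability 1; weight (1/3)·1 = 1/3.
If it is in envelope 3 (prior 1/3): envelope 2 is available but not opened, probability 1/6; weight (1/3)·(1/6) = 1/18.
The weights sum to 7/18.
So P(the cheque in envelope 3 | the presenter opened envelope 1) = (1/18) / (7/18) = 1/7.

1/7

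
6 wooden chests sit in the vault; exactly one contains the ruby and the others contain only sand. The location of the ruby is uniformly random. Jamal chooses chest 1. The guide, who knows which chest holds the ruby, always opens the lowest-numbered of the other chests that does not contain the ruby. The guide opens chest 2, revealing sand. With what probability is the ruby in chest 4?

1/5

Apply Bayes' rule, conditioning on where the ruby actually is.
If it is in any of chests 1, 3, 4, 5, and 6 (prior 1/6 each): chest 2 is the lowest-numbered option available, probability 1; weight (1/6)·1 = 1/6 each.
If it is in chest 2 (prior 1/6): the guide opened chest 2, so this case is ruled out; weight (1/6)·0 = 0.
The weights sum to 5/6.
So P(the ruby in chest 4 | the guide opened chest 2) = (1/6) / (5/6) = 1/5.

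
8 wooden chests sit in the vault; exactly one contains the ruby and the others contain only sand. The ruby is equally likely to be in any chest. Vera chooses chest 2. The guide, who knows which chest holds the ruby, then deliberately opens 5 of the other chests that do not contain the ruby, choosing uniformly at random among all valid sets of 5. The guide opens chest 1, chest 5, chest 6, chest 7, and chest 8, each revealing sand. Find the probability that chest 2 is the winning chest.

Condition on the true location of the ruby.
If it is in any of chests 1, 5, 6, 7, and 8 (prior 1/8 each): that chest was opened and seen not to hold the prize — ruled out; weight (1/8)·0 = 0 each.
If it is in chest 2 (prior 1/8): the guide has 21 equally likely choices, so probability 1/21; weight (1/8)·(1/21) = 1/168.
If it is in either of chests 3 and 4 (prior 1/8 each): the guide has 6 equally likely choices, so probability 1/6; weight (1/8)·(1/6) = 1/48 each.
The weights sum to 1/21.
So P(the ruby in chest 2 | the guide opened chest 1, chest 5, chest 6, chest 7, and chest 8) = (1/168) / (1/21) = 1/8.

1/8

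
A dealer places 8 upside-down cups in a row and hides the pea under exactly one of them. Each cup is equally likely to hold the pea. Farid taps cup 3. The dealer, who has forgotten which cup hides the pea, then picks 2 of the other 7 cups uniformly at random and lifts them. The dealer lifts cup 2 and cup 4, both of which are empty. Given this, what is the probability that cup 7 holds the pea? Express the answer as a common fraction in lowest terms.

1/6

Consider each possible location of the pea in turn.
If it is under any of cups 1, 3, 5, 6, 7, and 8 (prior 1/8 each): the dealer picks exactly this set with probability 1/21 regardless, and none is the prize; weight (1/8)·(1/21) = 1/168 each.
If it is under either of cups 2 and 4 (prior 1/8 each): that cup was opened and seen not to hold the prize — ruled out; weight (1/8)·0 = 0 each.
The weights sum to 1/28.
So P(the pea under cup 7 | the dealer opened cup 2 and cup 4) = (1/168) / (1/28) = 1/6.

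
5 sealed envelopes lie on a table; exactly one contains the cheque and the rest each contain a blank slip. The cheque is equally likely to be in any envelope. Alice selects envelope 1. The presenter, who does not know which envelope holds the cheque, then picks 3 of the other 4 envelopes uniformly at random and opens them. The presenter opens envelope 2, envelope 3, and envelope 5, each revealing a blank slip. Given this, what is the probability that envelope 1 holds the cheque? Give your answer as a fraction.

Consider each possible location of the cheque in turn.
If it is in either of envelopes 1 and 4 (prior 1/5 each): the presenter picks exactly this set with probability 1/4 regardless, and none is the prize; weight (1/5)·(1/4) = 1/20 each.
If it is in any of envelopes 2, 3, and 5 (prior 1/5 each): that envelope was opened and seen not to hold the prize — ruled out; weight (1/5)·0 = 0 each.
The weights sum to 1/10.
So P(the cheque in envelope 1 | the presenter opened envelope 2, envelope 3, and envelope 5) = (1/20) / (1/10) = 1/2.

1/2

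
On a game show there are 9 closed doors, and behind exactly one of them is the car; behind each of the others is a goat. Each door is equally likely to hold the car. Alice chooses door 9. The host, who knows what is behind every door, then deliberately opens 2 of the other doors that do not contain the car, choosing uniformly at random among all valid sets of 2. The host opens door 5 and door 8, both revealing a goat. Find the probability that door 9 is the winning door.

Apply Bayes' rule, conditioning on where the car actually is.
If it is behind any of doors 1, 2, 3, 4, 6, and 7 (prior 1/9 each): the host has 21 equally likely choices, so probability 1/21; weight (1/9)·(1/21) = 1/189 each.
If it is behind either of doors 5 and 8 (prior 1/9 each): that door was opened and seen not to hold the prize — ruled out; weight (1/9)·0 = 0 each.
If it is behind door 9 (prior 1/9): the host has 28 equally likely choices, so probability 1/28; weight (1/9)·(1/28) = 1/252.
The weights sum to 1/28.
So P(the car behind door 9 | the host opened door 5 and door 8) = (1/252) / (1/28) = 1/9.

1/9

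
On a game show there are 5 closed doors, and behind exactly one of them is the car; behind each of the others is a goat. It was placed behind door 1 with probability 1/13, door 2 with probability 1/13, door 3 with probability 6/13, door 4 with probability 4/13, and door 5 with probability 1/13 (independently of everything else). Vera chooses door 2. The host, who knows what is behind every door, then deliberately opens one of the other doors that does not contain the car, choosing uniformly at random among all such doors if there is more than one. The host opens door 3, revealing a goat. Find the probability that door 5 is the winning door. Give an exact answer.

Condition on the true location of the car.
If it is behind either of doors 1 and 5 (prior 1/13 each): the host has 3 equally likely choices, so probability 1/3; weight (1/13)·(1/3) = 1/39 each.
If it is behind door 2 (prior 1/13): the host has 4 equally likely choices, so probability 1/4; weight (1/13)·(1/4) = 1/52.
If it is behind door 3 (prior 6/13): the host opened door 3, so this case is ruled out; weight (6/13)·0 = 0.
If it is behind door 4 (prior 4/13): the host has 3 equally likely choices, so probability 1/3; weight (4/13)·(1/3) = 4/39.
The weights sum to 9/52.
So P(the car behind door 5 | the host opened door 3) = (1/39) / (9/52) = 4/27.

4/27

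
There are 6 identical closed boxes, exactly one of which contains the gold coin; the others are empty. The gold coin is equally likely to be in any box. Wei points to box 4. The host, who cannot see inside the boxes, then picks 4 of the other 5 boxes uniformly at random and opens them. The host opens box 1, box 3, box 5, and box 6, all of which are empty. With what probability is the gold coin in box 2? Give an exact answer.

Consider each possible location of the gold coin in turn.
If it is in any of boxes 1, 3, 5, and 6 (prior 1/6 each): that box was opened and seen not to hold the prize — ruled out; weight (1/6)·0 = 0 each.
If it is in either of boxes 2 and 4 (prior 1/6 each): the host picks exactly this set with probability 1/5 regardless, and none is the prize; weight (1/6)·(1/5) = 1/30 each.
The weights sum to 1/15.
So P(the gold coin in box 2 | the host opened box 1, box 3, box 5, and box 6) = (1/30) / (1/15) = 1/2.

1/2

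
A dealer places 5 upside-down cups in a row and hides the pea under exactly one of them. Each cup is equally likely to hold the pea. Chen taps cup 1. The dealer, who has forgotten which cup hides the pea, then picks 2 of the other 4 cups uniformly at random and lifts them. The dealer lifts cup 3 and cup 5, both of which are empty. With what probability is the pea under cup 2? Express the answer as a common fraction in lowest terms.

Apply Bayes' rule, conditioning on where the pea actually is.
If it is under any of cups 1, 2, and 4 (prior 1/5 each): the dealer picks exactly this set with probability 1/6 regardless, and none is the prize; weight (1/5)·(1/6) = 1/30 each.
If it is under either of cups 3 and 5 (prior 1/5 each): that cup was opened and seen not to hold the prize — ruled out; weight (1/5)·0 = 0 each.
The weights sum to 1/10.
So P(the pea under cup 2 | the dealer opened cup 3 and cup 5) = (1/30) / (1/10) = 1/3.

1/3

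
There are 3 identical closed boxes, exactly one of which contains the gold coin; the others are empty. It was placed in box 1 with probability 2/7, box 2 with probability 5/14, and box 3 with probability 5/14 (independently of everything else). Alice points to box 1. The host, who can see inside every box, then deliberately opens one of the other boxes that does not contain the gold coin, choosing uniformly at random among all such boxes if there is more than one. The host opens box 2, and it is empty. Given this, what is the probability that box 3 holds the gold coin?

Consider each possible location of the gold coin in turn.
If it is in box 1 (prior 2/7): the host has 2 equally likely choices, so probability 1/2; weight (2/7)·(1/2) = 1/7.
If it is in box 2 (prior 5/14): the host opened box 2, so this case is ruled out; weight (5/14)·0 = 0.
If it is in box 3 (prior 5/14): the host has no choice, probability 1; weight (5/14)·1 = 5/14.
The weights sum to 1/2.
So P(the gold coin in box 3 | the host opened box 2) = (5/14) / (1/2) = 5/7.

5/7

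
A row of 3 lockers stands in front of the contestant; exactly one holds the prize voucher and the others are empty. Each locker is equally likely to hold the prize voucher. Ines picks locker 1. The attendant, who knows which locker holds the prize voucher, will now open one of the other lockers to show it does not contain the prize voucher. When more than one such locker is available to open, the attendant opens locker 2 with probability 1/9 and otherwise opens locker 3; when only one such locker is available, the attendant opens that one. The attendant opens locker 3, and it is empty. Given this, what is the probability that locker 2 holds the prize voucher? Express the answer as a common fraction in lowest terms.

9/17

Apply Bayes' rule, conditioning on where the prize voucher actually is.
If it is in locker 1 (prior 1/3): locker 2 is available but not opened, probability 8/9; weight (1/3)·(8/9) = 8/27.
If it is in locker 2 (prior 1/3): only locker 3 is available, probability 1; weight (1/3)·1 = 1/3.
If it is in locker 3 (prior 1/3): the attendant opened locker 3, so this case is ruled out; weight (1/3)·0 = 0.
The weights sum to 17/27.
So P(the prize voucher in locker 2 | the attendant opened locker 3) = (1/3) / (17/27) = 9/17.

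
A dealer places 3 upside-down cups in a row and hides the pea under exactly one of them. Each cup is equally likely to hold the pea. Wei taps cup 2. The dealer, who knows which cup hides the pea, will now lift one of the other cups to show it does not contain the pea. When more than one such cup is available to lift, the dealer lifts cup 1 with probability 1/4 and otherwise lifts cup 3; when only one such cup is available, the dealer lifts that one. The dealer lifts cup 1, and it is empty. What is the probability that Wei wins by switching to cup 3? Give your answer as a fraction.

Apply Bayes' rule, conditioning on where the pea actually is.
If it is under cup 1 (prior 1/3): the dealer opened cup 1, so this case is ruled out; weight (1/3)·0 = 0.
If it is under cup 2 (prior 1/3): cup 1 is available, opened with probability 1/4; weight (1/3)·(1/4) = 1/12.
If it is under cup 3 (prior 1/3): only cup 1 is available, probability 1; weight (1/3)·1 = 1/3.
The weights sum to 5/12.
So P(the pea under cup 3 | the dealer opened cup 1) = (1/3) / (5/12) = 4/5.

4/5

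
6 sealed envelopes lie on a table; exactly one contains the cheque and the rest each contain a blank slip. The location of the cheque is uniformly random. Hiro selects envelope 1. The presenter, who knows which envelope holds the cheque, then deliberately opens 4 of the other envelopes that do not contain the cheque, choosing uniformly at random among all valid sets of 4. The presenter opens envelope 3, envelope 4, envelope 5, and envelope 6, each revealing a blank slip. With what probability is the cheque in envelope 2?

5/6

Condition on the true location of the cheque.
If it is in envelope 1 (prior 1/6): the presenter has 5 equally likely choices, so probability 1/5; weight (1/6)·(1/5) = 1/30.
If it is in envelope 2 (prior 1/6): the presenter has no choice, probability 1; weight (1/6)·1 = 1/6.
If it is in any of envelopes 3, 4, 5, and 6 (prior 1/6 each): that envelope was opened and seen not to hold the prize — ruled out; weight (1/6)·0 = 0 each.
The weights sum to 1/5.
So P(the cheque in envelope 2 | the presenter opened envelope 3, envelope 4, envelope 5, and envelope 6) = (1/6) / (1/5) = 5/6.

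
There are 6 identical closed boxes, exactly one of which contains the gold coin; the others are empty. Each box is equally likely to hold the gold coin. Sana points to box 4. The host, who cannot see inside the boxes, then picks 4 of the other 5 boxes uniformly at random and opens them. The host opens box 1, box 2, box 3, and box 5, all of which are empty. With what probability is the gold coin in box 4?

1/2

Condition on the true location of the gold coin.
If it is in any of boxes 1, 2, 3, and 5 (prior 1/6 each): that box was opened and seen not to hold the prize — ruled out; weight (1/6)·0 = 0 each.
If it is in either of boxes 4 and 6 (prior 1/6 each): the host picks exactly this set with probability 1/5 regardless, and none is the prize; weight (1/6)·(1/5) = 1/30 each.
The weights sum to 1/15.
So P(the gold coin in box 4 | the host opened box 1, box 2, box 3, and box 5) = (1/30) / (1/15) = 1/2.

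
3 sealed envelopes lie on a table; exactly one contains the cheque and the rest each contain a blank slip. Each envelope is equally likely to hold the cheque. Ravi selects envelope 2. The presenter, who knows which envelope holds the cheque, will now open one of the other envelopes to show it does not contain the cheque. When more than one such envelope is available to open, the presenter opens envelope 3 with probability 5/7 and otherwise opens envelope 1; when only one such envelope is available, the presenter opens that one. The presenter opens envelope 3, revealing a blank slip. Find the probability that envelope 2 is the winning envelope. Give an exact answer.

Consider each possible location of the cheque in turn.
If it is in envelope 1 (prior 1/3): only envelope 3 is available, probability 1; weight (1/3)·1 = 1/3.
If it is in envelope 2 (prior 1/3): envelope 3 is available, opened with probability 5/7; weight (1/3)·(5/7) = 5/21.
If it is in envelope 3 (prior 1/3): the presenter opened envelope 3, so this case is ruled out; weight (1/3)·0 = 0.
The weights sum to 4/7.
So P(the cheque in envelope 2 | the presenter opened envelope 3) = (5/21) / (4/7) = 5/12.

5/12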